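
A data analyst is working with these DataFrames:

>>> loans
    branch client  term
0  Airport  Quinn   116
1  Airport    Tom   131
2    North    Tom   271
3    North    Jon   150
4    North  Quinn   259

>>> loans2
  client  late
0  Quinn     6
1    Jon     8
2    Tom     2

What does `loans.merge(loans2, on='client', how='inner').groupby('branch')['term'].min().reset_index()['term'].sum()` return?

merge on 'client' (how='inner') → 5 rows:
    branch client  term  late
0  Airport  Quinn   116     6
1  Airport    Tom   131     2
2    North    Tom   271     2
3    North    Jon   150     8
4    North  Quinn   259     6
group by branch, min of term:
branch
Airport    116
North      150
Name: term, dtype: int64
reset_index():
    branch  term
0  Airport   116
1    North   150

266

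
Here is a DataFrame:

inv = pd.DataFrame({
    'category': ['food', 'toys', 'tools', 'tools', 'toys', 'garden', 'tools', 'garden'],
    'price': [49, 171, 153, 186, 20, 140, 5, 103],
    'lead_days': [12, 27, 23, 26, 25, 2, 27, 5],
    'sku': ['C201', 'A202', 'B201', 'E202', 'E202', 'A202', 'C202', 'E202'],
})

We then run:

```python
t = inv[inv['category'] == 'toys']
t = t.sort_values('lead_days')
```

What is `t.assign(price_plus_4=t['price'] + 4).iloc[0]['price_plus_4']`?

filter rows where category == 'toys':
  category  price  lead_days   sku
1     toys    171         27  A202
4     toys     20         25  E202
sort by lead_days:
  category  price  lead_days   sku
4     toys     20         25  E202
1     toys    171         27  A202
add column price_plus_4 = t['price'] + 4:
  category  price  lead_days   sku  price_plus_4
4     toys     20         25  E202            24
1     toys    171         27  A202           175
The value at position 0, column 'price_plus_4' is 24.

24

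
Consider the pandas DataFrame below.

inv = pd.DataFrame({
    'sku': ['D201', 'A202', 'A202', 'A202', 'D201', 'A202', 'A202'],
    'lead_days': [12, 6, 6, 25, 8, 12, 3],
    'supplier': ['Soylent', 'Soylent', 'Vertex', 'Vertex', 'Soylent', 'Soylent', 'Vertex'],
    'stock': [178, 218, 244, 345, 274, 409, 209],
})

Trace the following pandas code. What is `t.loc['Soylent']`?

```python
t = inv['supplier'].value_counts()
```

4

value_counts of supplier:
supplier
Soylent    4
Vertex     3
Name: count, dtype: int64
Hence 4.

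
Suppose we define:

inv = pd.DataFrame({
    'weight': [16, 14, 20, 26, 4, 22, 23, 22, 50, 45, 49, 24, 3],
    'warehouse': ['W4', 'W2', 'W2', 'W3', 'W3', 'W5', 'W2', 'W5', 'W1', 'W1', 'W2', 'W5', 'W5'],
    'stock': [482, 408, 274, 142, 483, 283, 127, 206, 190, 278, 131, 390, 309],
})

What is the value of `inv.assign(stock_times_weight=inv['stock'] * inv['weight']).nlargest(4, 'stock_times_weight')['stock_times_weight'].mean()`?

add column stock_times_weight = inv['stock'] * inv['weight']:
    weight warehouse  stock  stock_times_weight
0       16        W4    482                7712
1       14        W2    408                5712
2       20        W2    274                5480
3       26        W3    142                3692
4        4        W3    483                1932
5       22        W5    283                6226
6       23        W2    127                2921
7       22        W5    206                4532
8       50        W1    190                9500
9       45        W1    278               12510
10      49        W2    131                6419
11      24        W5    390                9360
12       3        W5    309                 927
take 4 rows with largest stock_times_weight:
    weight warehouse  stock  stock_times_weight
9       45        W1    278               12510
8       50        W1    190                9500
11      24        W5    390                9360
0       16        W4    482                7712

9770.5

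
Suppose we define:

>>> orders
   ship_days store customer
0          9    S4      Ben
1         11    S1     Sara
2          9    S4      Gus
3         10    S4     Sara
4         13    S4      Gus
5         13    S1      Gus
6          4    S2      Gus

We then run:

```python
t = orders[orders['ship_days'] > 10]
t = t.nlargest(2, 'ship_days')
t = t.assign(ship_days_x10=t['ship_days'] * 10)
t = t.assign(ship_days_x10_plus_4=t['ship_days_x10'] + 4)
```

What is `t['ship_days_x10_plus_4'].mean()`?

filter rows where ship_days > 10:
   ship_days store customer
1         11    S1     Sara
4         13    S4      Gus
5         13    S1      Gus
take 2 rows with largest ship_days:
   ship_days store customer
4         13    S4      Gus
5         13    S1      Gus
add column ship_days_x10 = t['ship_days'] * 10:
   ship_days store customer  ship_days_x10
4         13    S4      Gus            130
5         13    S1      Gus            130
add column ship_days_x10_plus_4 = t['ship_days_x10'] + 4:
   ship_days store customer  ship_days_x10  ship_days_x10_plus_4
4         13    S4      Gus            130                   134
5         13    S1      Gus            130                   134
So mean() = 134.0.

134.0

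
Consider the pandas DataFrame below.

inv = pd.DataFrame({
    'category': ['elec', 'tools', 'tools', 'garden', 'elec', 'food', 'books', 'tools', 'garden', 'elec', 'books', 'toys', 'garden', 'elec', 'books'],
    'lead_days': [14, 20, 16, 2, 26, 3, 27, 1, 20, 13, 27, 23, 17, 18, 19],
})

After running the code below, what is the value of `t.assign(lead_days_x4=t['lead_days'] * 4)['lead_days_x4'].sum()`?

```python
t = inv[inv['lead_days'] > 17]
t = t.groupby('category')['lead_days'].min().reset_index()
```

400

filter rows where lead_days > 17:
   category  lead_days
1     tools         20
4      elec         26
6     books         27
8    garden         20
10    books         27
11     toys         23
13     elec         18
14    books         19
group by category, min of lead_days:
category
books     19
elec      18
garden    20
tools     20
toys      23
Name: lead_days, dtype: int64
reset_index():
  category  lead_days
0    books         19
1     elec         18
2   garden         20
3    tools         20
4     toys         23
add column lead_days_x4 = t['lead_days'] * 4:
  category  lead_days  lead_days_x4
0    books         19            76
1     elec         18            72
2   garden         20            80
3    tools         20            80
4     toys         23            92
sum of column 'lead_days_x4' → 400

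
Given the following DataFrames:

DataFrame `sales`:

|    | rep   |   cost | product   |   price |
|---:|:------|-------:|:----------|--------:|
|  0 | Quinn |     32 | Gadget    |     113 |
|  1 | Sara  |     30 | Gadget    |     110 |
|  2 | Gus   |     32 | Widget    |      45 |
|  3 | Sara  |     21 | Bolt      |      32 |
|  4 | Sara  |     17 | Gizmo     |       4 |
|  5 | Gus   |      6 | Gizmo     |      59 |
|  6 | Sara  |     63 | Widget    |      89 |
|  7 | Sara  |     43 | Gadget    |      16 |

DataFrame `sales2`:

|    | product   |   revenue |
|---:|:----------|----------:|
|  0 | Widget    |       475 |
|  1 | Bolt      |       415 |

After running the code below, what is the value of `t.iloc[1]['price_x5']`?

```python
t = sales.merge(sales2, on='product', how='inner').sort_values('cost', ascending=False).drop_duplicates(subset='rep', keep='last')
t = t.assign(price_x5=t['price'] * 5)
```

merge on 'product' (how='inner') → 3 rows:
    rep  cost product  price  revenue
0   Gus    32  Widget     45      475
1  Sara    21    Bolt     32      415
2  Sara    63  Widget     89      475
sort by cost descending:
    rep  cost product  price  revenue
2  Sara    63  Widget     89      475
0   Gus    32  Widget     45      475
1  Sara    21    Bolt     32      415
drop duplicate rep (keep=last):
    rep  cost product  price  revenue
0   Gus    32  Widget     45      475
1  Sara    21    Bolt     32      415
add column price_x5 = t['price'] * 5:
    rep  cost product  price  revenue  price_x5
0   Gus    32  Widget     45      475       225
1  Sara    21    Bolt     32      415       160

160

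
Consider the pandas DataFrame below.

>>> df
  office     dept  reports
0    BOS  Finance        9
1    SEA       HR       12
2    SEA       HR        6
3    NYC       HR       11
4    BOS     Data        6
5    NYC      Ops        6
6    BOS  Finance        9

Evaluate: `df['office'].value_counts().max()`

3

value_counts of office:
office
BOS    3
SEA    2
NYC    2
Name: count, dtype: int64
Then the max of the resulting series: 3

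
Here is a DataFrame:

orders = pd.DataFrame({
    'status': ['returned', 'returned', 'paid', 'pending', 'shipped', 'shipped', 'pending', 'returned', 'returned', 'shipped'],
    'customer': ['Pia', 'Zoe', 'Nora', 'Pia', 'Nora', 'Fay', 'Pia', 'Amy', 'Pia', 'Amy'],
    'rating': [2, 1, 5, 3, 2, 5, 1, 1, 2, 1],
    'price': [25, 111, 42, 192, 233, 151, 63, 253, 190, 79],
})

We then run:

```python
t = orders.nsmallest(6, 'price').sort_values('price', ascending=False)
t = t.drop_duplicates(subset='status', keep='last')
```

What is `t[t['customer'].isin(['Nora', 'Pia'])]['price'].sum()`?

take 6 rows with smallest price:
     status customer  rating  price
0  returned      Pia       2     25
2      paid     Nora       5     42
6   pending      Pia       1     63
9   shipped      Amy       1     79
1  returned      Zoe       1    111
5   shipped      Fay       5    151
sort by price descending:
     status customer  rating  price
5   shipped      Fay       5    151
1  returned      Zoe       1    111
9   shipped      Amy       1     79
6   pending      Pia       1     63
2      paid     Nora       5     42
0  returned      Pia       2     25
drop duplicate status (keep=last):
     status customer  rating  price
9   shipped      Amy       1     79
6   pending      Pia       1     63
2      paid     Nora       5     42
0  returned      Pia       2     25
filter rows where customer in ['Nora', 'Pia']:
     status customer  rating  price
6   pending      Pia       1     63
2      paid     Nora       5     42
0  returned      Pia       2     25
sum of column 'price' → 130

130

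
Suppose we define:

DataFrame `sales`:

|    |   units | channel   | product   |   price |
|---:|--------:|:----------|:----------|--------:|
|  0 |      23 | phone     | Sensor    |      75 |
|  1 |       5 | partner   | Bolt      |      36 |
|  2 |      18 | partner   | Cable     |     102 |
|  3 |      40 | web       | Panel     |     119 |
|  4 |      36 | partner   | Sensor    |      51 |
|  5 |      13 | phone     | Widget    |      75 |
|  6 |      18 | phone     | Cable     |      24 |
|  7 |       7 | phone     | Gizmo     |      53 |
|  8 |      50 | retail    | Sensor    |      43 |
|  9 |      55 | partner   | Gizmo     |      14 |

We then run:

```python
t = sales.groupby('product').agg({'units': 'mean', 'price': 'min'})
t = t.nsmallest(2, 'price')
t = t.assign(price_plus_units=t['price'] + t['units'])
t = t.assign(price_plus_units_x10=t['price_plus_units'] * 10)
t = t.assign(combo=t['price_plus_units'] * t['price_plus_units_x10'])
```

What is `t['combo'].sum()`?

37890.0

group by product: mean(units), min(price):
             units  price
product                  
Bolt      5.000000     36
Cable    18.000000     24
Gizmo    31.000000     14
Panel    40.000000    119
Sensor   36.333333     43
Widget   13.000000     75
take 2 rows with smallest price:
         units  price
product              
Gizmo     31.0     14
Cable     18.0     24
add column price_plus_units = t['price'] + t['units']:
         units  price  price_plus_units
product                                
Gizmo     31.0     14              45.0
Cable     18.0     24              42.0
add column price_plus_units_x10 = t['price_plus_units'] * 10:
         units  price  price_plus_units  price_plus_units_x10
product                                                      
Gizmo     31.0     14              45.0                 450.0
Cable     18.0     24              42.0                 420.0
add column combo = t['price_plus_units'] * t['price_plus_units_x10']:
         units  price  price_plus_units  price_plus_units_x10    combo
product                                                               
Gizmo     31.0     14              45.0                 450.0  20250.0
Cable     18.0     24              42.0                 420.0  17640.0
Reading off the sum of column 'combo', we get 37890.0.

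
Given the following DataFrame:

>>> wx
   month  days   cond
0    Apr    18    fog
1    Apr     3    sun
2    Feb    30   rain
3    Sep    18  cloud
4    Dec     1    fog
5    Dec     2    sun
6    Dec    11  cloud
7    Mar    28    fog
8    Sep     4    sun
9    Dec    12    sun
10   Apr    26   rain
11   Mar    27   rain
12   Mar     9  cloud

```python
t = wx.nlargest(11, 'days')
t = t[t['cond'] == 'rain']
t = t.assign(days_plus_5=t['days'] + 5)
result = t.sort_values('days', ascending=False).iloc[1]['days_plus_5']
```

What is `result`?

32

take 11 rows with largest days:
   month  days   cond
2    Feb    30   rain
7    Mar    28    fog
11   Mar    27   rain
10   Apr    26   rain
0    Apr    18    fog
3    Sep    18  cloud
9    Dec    12    sun
6    Dec    11  cloud
12   Mar     9  cloud
8    Sep     4    sun
1    Apr     3    sun
filter rows where cond == 'rain':
   month  days  cond
2    Feb    30  rain
11   Mar    27  rain
10   Apr    26  rain
add column days_plus_5 = t['days'] + 5:
   month  days  cond  days_plus_5
2    Feb    30  rain           35
11   Mar    27  rain           32
10   Apr    26  rain           31
sort by days descending:
   month  days  cond  days_plus_5
2    Feb    30  rain           35
11   Mar    27  rain           32
10   Apr    26  rain           31
Hence 32.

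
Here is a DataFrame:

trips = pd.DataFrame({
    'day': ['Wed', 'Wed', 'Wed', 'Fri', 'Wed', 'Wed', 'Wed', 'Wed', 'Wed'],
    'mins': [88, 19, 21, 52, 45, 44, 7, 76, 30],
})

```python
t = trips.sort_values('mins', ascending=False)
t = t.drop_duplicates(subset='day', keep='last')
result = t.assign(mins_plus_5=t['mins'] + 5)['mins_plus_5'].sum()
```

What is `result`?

sort by mins descending:
   day  mins
0  Wed    88
7  Wed    76
3  Fri    52
4  Wed    45
5  Wed    44
8  Wed    30
2  Wed    21
1  Wed    19
6  Wed     7
drop duplicate day (keep=last):
   day  mins
3  Fri    52
6  Wed     7
add column mins_plus_5 = t['mins'] + 5:
   day  mins  mins_plus_5
3  Fri    52           57
6  Wed     7           12

69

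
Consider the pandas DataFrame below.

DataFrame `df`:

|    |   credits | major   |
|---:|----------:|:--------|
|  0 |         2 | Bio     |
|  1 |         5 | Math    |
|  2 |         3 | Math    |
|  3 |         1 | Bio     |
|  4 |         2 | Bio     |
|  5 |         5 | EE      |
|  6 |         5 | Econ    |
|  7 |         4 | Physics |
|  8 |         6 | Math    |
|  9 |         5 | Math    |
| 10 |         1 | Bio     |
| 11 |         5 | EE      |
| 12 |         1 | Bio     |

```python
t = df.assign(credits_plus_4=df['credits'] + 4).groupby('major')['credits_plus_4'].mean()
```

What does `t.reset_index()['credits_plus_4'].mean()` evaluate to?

8.03

add column credits_plus_4 = df['credits'] + 4:
    credits    major  credits_plus_4
0         2      Bio               6
1         5     Math               9
2         3     Math               7
3         1      Bio               5
4         2      Bio               6
5         5       EE               9
6         5     Econ               9
7         4  Physics               8
8         6     Math              10
9         5     Math               9
10        1      Bio               5
11        5       EE               9
12        1      Bio               5
group by major, mean of credits_plus_4:
major
Bio        5.40
EE         9.00
Econ       9.00
Math       8.75
Physics    8.00
Name: credits_plus_4, dtype: float64
reset_index():
     major  credits_plus_4
0      Bio            5.40
1       EE            9.00
2     Econ            9.00
3     Math            8.75
4  Physics            8.00
mean of column 'credits_plus_4' → 8.03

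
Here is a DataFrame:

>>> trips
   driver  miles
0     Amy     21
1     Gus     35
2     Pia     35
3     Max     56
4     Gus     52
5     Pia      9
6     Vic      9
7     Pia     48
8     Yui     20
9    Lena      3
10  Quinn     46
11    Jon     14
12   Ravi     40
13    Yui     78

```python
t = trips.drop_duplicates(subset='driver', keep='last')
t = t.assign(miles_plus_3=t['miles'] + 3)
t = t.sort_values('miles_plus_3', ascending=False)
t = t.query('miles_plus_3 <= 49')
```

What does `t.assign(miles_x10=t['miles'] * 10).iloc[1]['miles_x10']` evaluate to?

400

drop duplicate driver (keep=last):
   driver  miles
0     Amy     21
3     Max     56
4     Gus     52
6     Vic      9
7     Pia     48
9    Lena      3
10  Quinn     46
11    Jon     14
12   Ravi     40
13    Yui     78
add column miles_plus_3 = t['miles'] + 3:
   driver  miles  miles_plus_3
0     Amy     21            24
3     Max     56            59
4     Gus     52            55
6     Vic      9            12
7     Pia     48            51
9    Lena      3             6
10  Quinn     46            49
11    Jon     14            17
12   Ravi     40            43
13    Yui     78            81
sort by miles_plus_3 descending:
   driver  miles  miles_plus_3
13    Yui     78            81
3     Max     56            59
4     Gus     52            55
7     Pia     48            51
10  Quinn     46            49
12   Ravi     40            43
0     Amy     21            24
11    Jon     14            17
6     Vic      9            12
9    Lena      3             6
filter rows where miles_plus_3 <= 49:
   driver  miles  miles_plus_3
10  Quinn     46            49
12   Ravi     40            43
0     Amy     21            24
11    Jon     14            17
6     Vic      9            12
9    Lena      3             6
add column miles_x10 = t['miles'] * 10:
   driver  miles  miles_plus_3  miles_x10
10  Quinn     46            49        460
12   Ravi     40            43        400
0     Amy     21            24        210
11    Jon     14            17        140
6     Vic      9            12         90
9    Lena      3             6         30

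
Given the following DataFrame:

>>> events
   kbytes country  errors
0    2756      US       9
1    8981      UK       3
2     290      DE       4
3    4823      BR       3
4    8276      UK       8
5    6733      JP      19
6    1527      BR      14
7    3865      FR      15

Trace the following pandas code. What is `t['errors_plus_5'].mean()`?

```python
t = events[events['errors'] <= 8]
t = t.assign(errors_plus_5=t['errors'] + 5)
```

filter rows where errors <= 8:
   kbytes country  errors
1    8981      UK       3
2     290      DE       4
3    4823      BR       3
4    8276      UK       8
add column errors_plus_5 = t['errors'] + 5:
   kbytes country  errors  errors_plus_5
1    8981      UK       3              8
2     290      DE       4              9
3    4823      BR       3              8
4    8276      UK       8             13
Finally, mean of column 'errors_plus_5' = 9.5.

9.5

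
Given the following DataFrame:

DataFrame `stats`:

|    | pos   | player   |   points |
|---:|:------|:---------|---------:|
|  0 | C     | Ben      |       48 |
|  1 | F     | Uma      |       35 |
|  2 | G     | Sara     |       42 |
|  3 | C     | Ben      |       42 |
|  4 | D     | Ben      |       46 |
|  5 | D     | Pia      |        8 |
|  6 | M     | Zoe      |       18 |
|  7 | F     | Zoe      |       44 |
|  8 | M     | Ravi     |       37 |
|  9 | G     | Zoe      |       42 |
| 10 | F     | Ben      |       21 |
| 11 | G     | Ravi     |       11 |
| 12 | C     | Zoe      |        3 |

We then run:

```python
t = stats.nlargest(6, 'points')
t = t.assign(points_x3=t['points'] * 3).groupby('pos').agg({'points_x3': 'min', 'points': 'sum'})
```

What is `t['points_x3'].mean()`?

130.5

take 6 rows with largest points:
  pos player  points
0   C    Ben      48
4   D    Ben      46
7   F    Zoe      44
2   G   Sara      42
3   C    Ben      42
9   G    Zoe      42
add column points_x3 = t['points'] * 3:
  pos player  points  points_x3
0   C    Ben      48        144
4   D    Ben      46        138
7   F    Zoe      44        132
2   G   Sara      42        126
3   C    Ben      42        126
9   G    Zoe      42        126
group by pos: min(points_x3), sum(points):
     points_x3  points
pos                   
C          126      90
D          138      46
F          132      44
G          126      84
Reading off the mean of column 'points_x3', we get 130.5.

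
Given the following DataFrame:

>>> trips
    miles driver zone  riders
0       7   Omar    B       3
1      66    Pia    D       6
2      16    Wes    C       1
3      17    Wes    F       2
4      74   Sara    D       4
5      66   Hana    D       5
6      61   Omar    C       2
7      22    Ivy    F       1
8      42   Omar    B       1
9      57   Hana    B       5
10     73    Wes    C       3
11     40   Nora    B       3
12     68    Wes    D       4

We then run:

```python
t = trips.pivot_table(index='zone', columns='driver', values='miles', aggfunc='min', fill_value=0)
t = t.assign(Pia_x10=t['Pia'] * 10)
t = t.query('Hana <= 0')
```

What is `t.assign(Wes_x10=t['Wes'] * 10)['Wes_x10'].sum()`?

330

pivot: rows=zone, cols=driver, min(miles):
driver  Hana  Ivy  Nora  Omar  Pia  Sara  Wes
zone                                         
B         57    0    40     7    0     0    0
C          0    0     0    61    0     0   16
D         66    0     0     0   66    74   68
F          0   22     0     0    0     0   17
add column Pia_x10 = t['Pia'] * 10:
driver  Hana  Ivy  Nora  Omar  Pia  Sara  Wes  Pia_x10
zone                                                  
B         57    0    40     7    0     0    0        0
C          0    0     0    61    0     0   16        0
D         66    0     0     0   66    74   68      660
F          0   22     0     0    0     0   17        0
filter rows where Hana <= 0:
driver  Hana  Ivy  Nora  Omar  Pia  Sara  Wes  Pia_x10
zone                                                  
C          0    0     0    61    0     0   16        0
F          0   22     0     0    0     0   17        0
add column Wes_x10 = t['Wes'] * 10:
driver  Hana  Ivy  Nora  Omar  Pia  Sara  Wes  Pia_x10  Wes_x10
zone                                                           
C          0    0     0    61    0     0   16        0      160
F          0   22     0     0    0     0   17        0      170
Reading off the sum of column 'Wes_x10', we get 330.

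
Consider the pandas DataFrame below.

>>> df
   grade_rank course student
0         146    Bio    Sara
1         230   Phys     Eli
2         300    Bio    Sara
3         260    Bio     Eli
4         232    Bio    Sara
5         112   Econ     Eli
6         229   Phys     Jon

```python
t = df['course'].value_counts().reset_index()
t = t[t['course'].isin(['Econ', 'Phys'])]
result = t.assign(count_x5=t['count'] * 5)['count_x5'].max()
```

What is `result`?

value_counts of course:
course
Bio     4
Phys    2
Econ    1
Name: count, dtype: int64
reset_index():
  course  count
0    Bio      4
1   Phys      2
2   Econ      1
filter rows where course in ['Econ', 'Phys']:
  course  count
1   Phys      2
2   Econ      1
add column count_x5 = t['count'] * 5:
  course  count  count_x5
1   Phys      2        10
2   Econ      1         5

10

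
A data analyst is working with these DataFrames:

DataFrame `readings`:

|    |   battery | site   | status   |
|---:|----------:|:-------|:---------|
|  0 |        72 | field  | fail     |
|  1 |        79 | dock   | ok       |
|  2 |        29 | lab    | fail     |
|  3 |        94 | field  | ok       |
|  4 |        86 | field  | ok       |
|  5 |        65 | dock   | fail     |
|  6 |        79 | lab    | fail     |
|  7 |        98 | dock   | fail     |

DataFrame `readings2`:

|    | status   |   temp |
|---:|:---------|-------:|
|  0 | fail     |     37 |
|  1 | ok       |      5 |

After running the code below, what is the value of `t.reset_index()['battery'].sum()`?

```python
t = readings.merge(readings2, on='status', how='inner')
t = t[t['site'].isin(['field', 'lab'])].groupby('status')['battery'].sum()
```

360

merge on 'status' (how='inner') → 8 rows:
   battery   site status  temp
0       72  field   fail    37
1       79   dock     ok     5
2       29    lab   fail    37
3       94  field     ok     5
4       86  field     ok     5
5       65   dock   fail    37
6       79    lab   fail    37
7       98   dock   fail    37
filter rows where site in ['field', 'lab']:
   battery   site status  temp
0       72  field   fail    37
2       29    lab   fail    37
3       94  field     ok     5
4       86  field     ok     5
6       79    lab   fail    37
group by status, sum of battery:
status
fail    180
ok      180
Name: battery, dtype: int64
reset_index():
  status  battery
0   fail      180
1     ok      180
sum of column 'battery' → 360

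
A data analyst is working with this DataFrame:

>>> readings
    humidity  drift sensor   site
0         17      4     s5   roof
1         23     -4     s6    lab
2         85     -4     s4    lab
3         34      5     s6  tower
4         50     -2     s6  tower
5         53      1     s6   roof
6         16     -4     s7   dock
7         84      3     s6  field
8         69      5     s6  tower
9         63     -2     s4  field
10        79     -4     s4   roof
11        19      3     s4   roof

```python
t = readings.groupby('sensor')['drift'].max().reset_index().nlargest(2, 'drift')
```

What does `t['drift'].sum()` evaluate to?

9

group by sensor, max of drift:
sensor
s4    3
s5    4
s6    5
s7   -4
Name: drift, dtype: int64
reset_index():
  sensor  drift
0     s4      3
1     s5      4
2     s6      5
3     s7     -4
take 2 rows with largest drift:
  sensor  drift
2     s6      5
1     s5      4
sum of column 'drift' → 9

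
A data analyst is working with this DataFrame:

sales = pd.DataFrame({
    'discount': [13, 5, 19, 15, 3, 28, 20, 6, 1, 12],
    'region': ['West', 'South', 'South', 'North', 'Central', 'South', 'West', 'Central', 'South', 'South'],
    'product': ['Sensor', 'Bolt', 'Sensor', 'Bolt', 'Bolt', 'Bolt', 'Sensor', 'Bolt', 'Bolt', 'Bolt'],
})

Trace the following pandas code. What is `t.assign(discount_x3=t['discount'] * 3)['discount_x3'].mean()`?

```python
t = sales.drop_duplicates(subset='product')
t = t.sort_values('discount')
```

27.0

drop duplicate product (keep=first):
   discount region product
0        13   West  Sensor
1         5  South    Bolt
sort by discount:
   discount region product
1         5  South    Bolt
0        13   West  Sensor
add column discount_x3 = t['discount'] * 3:
   discount region product  discount_x3
1         5  South    Bolt           15
0        13   West  Sensor           39
Then the mean of column 'discount_x3': 27.0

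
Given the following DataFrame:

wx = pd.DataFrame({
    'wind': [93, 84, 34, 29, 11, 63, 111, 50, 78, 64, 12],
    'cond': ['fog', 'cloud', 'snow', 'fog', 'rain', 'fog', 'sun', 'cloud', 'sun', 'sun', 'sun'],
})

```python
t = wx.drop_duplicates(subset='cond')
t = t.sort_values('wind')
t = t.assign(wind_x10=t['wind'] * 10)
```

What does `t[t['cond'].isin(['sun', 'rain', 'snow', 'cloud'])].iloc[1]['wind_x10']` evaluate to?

drop duplicate cond (keep=first):
   wind   cond
0    93    fog
1    84  cloud
2    34   snow
4    11   rain
6   111    sun
sort by wind:
   wind   cond
4    11   rain
2    34   snow
1    84  cloud
0    93    fog
6   111    sun
add column wind_x10 = t['wind'] * 10:
   wind   cond  wind_x10
4    11   rain       110
2    34   snow       340
1    84  cloud       840
0    93    fog       930
6   111    sun      1110
filter rows where cond in ['sun', 'rain', 'snow', 'cloud']:
   wind   cond  wind_x10
4    11   rain       110
2    34   snow       340
1    84  cloud       840
6   111    sun      1110

340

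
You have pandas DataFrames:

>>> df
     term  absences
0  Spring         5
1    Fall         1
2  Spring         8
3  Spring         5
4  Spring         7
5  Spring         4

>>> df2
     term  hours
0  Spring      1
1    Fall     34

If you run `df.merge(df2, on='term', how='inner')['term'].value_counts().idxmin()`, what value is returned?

Fall

merge on 'term' (how='inner') → 6 rows:
     term  absences  hours
0  Spring         5      1
1    Fall         1     34
2  Spring         8      1
3  Spring         5      1
4  Spring         7      1
5  Spring         4      1
value_counts of term:
term
Spring    5
Fall      1
Name: count, dtype: int64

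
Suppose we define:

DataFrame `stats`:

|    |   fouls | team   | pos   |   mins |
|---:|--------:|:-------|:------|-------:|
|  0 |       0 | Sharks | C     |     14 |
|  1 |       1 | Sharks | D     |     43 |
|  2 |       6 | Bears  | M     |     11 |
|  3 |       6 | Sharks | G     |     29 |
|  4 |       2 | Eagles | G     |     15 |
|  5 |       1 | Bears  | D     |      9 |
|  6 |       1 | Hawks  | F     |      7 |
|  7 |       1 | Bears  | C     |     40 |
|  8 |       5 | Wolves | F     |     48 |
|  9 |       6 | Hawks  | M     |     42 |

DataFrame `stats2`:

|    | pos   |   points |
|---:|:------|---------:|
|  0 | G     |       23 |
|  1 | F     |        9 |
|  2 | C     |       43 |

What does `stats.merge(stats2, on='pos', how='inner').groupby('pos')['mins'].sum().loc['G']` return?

44

merge on 'pos' (how='inner') → 6 rows:
   fouls    team pos  mins  points
0      0  Sharks   C    14      43
1      6  Sharks   G    29      23
2      2  Eagles   G    15      23
3      1   Hawks   F     7       9
4      1   Bears   C    40      43
5      5  Wolves   F    48       9
group by pos, sum of mins:
pos
C    54
F    55
G    44
Name: mins, dtype: int64
The value at index 'G' is 44.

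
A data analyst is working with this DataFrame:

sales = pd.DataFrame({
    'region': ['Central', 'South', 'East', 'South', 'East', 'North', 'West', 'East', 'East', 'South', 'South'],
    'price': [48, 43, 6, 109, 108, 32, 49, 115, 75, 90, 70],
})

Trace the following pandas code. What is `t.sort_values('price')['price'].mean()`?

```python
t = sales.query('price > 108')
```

filter rows where price > 108:
  region  price
3  South    109
7   East    115
sort by price:
  region  price
3  South    109
7   East    115
Hence 112.0.

112.0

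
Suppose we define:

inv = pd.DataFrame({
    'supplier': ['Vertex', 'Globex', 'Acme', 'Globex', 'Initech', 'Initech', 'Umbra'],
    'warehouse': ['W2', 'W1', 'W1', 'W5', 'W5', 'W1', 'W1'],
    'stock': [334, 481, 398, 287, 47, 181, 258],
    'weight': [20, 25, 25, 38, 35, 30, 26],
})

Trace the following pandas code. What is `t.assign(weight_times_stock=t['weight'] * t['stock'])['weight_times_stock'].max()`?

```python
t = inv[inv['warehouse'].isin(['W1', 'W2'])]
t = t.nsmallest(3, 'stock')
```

filter rows where warehouse in ['W1', 'W2']:
  supplier warehouse  stock  weight
0   Vertex        W2    334      20
1   Globex        W1    481      25
2     Acme        W1    398      25
5  Initech        W1    181      30
6    Umbra        W1    258      26
take 3 rows with smallest stock:
  supplier warehouse  stock  weight
5  Initech        W1    181      30
6    Umbra        W1    258      26
0   Vertex        W2    334      20
add column weight_times_stock = t['weight'] * t['stock']:
  supplier warehouse  stock  weight  weight_times_stock
5  Initech        W1    181      30                5430
6    Umbra        W1    258      26                6708
0   Vertex        W2    334      20                6680
max of column 'weight_times_stock' → 6708

6708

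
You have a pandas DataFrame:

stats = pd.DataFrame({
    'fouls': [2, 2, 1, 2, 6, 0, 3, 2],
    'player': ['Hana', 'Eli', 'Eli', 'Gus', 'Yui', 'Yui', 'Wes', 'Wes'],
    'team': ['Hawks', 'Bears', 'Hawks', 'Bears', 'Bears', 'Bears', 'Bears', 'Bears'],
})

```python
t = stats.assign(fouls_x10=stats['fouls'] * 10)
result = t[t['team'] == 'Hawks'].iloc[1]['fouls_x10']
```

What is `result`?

10

add column fouls_x10 = stats['fouls'] * 10:
   fouls player   team  fouls_x10
0      2   Hana  Hawks         20
1      2    Eli  Bears         20
2      1    Eli  Hawks         10
3      2    Gus  Bears         20
4      6    Yui  Bears         60
5      0    Yui  Bears          0
6      3    Wes  Bears         30
7      2    Wes  Bears         20
filter rows where team == 'Hawks':
   fouls player   team  fouls_x10
0      2   Hana  Hawks         20
2      1    Eli  Hawks         10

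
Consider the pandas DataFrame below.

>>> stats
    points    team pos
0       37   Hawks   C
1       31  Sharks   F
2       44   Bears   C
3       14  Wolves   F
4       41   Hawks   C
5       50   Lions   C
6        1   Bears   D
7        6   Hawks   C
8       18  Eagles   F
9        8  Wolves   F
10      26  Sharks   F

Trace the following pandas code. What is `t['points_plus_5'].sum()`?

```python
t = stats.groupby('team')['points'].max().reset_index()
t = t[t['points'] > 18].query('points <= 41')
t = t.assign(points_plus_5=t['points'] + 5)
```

82

group by team, max of points:
team
Bears     44
Eagles    18
Hawks     41
Lions     50
Sharks    31
Wolves    14
Name: points, dtype: int64
reset_index():
     team  points
0   Bears      44
1  Eagles      18
2   Hawks      41
3   Lions      50
4  Sharks      31
5  Wolves      14
filter rows where points > 18:
     team  points
0   Bears      44
2   Hawks      41
3   Lions      50
4  Sharks      31
filter rows where points <= 41:
     team  points
2   Hawks      41
4  Sharks      31
add column points_plus_5 = t['points'] + 5:
     team  points  points_plus_5
2   Hawks      41             46
4  Sharks      31             36
So sum() = 82.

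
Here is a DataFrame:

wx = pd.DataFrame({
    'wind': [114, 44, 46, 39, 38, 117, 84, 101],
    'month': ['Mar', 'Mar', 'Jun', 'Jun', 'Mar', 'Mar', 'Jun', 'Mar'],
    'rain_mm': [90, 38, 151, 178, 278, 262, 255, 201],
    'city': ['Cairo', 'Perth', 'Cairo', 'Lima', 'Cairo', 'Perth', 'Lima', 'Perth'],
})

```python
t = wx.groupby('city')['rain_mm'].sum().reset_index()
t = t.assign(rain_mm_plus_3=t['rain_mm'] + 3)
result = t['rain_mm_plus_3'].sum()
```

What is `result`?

group by city, sum of rain_mm:
city
Cairo    519
Lima     433
Perth    501
Name: rain_mm, dtype: int64
reset_index():
    city  rain_mm
0  Cairo      519
1   Lima      433
2  Perth      501
add column rain_mm_plus_3 = t['rain_mm'] + 3:
    city  rain_mm  rain_mm_plus_3
0  Cairo      519             522
1   Lima      433             436
2  Perth      501             504

1462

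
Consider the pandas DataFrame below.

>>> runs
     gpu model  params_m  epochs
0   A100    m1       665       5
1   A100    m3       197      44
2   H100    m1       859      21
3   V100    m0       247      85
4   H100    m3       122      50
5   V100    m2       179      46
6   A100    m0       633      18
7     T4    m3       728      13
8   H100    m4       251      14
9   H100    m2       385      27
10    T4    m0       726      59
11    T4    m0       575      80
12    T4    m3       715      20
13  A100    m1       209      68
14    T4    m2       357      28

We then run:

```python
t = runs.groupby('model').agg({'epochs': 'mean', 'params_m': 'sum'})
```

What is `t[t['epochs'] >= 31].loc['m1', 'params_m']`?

1733

group by model: mean(epochs), sum(params_m):
          epochs  params_m
model                     
m0     60.500000      2181
m1     31.333333      1733
m2     33.666667       921
m3     31.750000      1762
m4     14.000000       251
filter rows where epochs >= 31:
          epochs  params_m
model                     
m0     60.500000      2181
m1     31.333333      1733
m2     33.666667       921
m3     31.750000      1762
Finally, value at row 'm1', column 'params_m' = 1733.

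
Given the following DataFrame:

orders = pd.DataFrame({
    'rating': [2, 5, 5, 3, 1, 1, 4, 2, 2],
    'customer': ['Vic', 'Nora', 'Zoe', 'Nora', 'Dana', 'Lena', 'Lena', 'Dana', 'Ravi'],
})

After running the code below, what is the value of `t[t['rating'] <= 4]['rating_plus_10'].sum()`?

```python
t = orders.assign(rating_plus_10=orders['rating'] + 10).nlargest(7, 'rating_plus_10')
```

add column rating_plus_10 = orders['rating'] + 10:
   rating customer  rating_plus_10
0       2      Vic              12
1       5     Nora              15
2       5      Zoe              15
3       3     Nora              13
4       1     Dana              11
5       1     Lena              11
6       4     Lena              14
7       2     Dana              12
8       2     Ravi              12
take 7 rows with largest rating_plus_10:
   rating customer  rating_plus_10
1       5     Nora              15
2       5      Zoe              15
6       4     Lena              14
3       3     Nora              13
0       2      Vic              12
7       2     Dana              12
8       2     Ravi              12
filter rows where rating <= 4:
   rating customer  rating_plus_10
6       4     Lena              14
3       3     Nora              13
0       2      Vic              12
7       2     Dana              12
8       2     Ravi              12
Finally, sum of column 'rating_plus_10' = 63.

63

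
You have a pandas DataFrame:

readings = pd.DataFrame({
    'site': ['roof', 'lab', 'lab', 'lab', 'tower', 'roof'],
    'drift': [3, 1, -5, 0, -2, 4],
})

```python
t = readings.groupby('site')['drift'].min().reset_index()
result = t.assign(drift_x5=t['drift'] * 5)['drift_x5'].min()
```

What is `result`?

-25

group by site, min of drift:
site
lab     -5
roof     3
tower   -2
Name: drift, dtype: int64
reset_index():
    site  drift
0    lab     -5
1   roof      3
2  tower     -2
add column drift_x5 = t['drift'] * 5:
    site  drift  drift_x5
0    lab     -5       -25
1   roof      3        15
2  tower     -2       -10
So min() = -25.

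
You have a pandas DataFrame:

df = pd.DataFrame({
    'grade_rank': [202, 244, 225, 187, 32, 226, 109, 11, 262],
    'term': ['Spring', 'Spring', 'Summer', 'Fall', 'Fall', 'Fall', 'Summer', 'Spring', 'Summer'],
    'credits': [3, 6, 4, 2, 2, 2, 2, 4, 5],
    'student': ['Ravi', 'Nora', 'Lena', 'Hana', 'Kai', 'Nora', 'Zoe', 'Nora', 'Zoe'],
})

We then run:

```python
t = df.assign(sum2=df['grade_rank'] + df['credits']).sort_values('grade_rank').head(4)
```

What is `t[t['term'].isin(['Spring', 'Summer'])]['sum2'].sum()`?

add column sum2 = df['grade_rank'] + df['credits']:
   grade_rank    term  credits student  sum2
0         202  Spring        3    Ravi   205
1         244  Spring        6    Nora   250
2         225  Summer        4    Lena   229
3         187    Fall        2    Hana   189
4          32    Fall        2     Kai    34
5         226    Fall        2    Nora   228
6         109  Summer        2     Zoe   111
7          11  Spring        4    Nora    15
8         262  Summer        5     Zoe   267
sort by grade_rank:
   grade_rank    term  credits student  sum2
7          11  Spring        4    Nora    15
4          32    Fall        2     Kai    34
6         109  Summer        2     Zoe   111
3         187    Fall        2    Hana   189
0         202  Spring        3    Ravi   205
2         225  Summer        4    Lena   229
5         226    Fall        2    Nora   228
1         244  Spring        6    Nora   250
8         262  Summer        5     Zoe   267
take first 4 rows:
   grade_rank    term  credits student  sum2
7          11  Spring        4    Nora    15
4          32    Fall        2     Kai    34
6         109  Summer        2     Zoe   111
3         187    Fall        2    Hana   189
filter rows where term in ['Spring', 'Summer']:
   grade_rank    term  credits student  sum2
7          11  Spring        4    Nora    15
6         109  Summer        2     Zoe   111
Hence 126.

126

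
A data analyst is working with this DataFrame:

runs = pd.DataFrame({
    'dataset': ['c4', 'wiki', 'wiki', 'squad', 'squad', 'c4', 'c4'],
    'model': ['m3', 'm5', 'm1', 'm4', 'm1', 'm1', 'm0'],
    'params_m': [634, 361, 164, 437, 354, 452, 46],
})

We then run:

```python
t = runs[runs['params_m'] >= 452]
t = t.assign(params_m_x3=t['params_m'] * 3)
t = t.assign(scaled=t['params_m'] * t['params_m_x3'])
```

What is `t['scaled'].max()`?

filter rows where params_m >= 452:
  dataset model  params_m
0      c4    m3       634
5      c4    m1       452
add column params_m_x3 = t['params_m'] * 3:
  dataset model  params_m  params_m_x3
0      c4    m3       634         1902
5      c4    m1       452         1356
add column scaled = t['params_m'] * t['params_m_x3']:
  dataset model  params_m  params_m_x3   scaled
0      c4    m3       634         1902  1205868
5      c4    m1       452         1356   612912
Finally, max of column 'scaled' = 1205868.

1205868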